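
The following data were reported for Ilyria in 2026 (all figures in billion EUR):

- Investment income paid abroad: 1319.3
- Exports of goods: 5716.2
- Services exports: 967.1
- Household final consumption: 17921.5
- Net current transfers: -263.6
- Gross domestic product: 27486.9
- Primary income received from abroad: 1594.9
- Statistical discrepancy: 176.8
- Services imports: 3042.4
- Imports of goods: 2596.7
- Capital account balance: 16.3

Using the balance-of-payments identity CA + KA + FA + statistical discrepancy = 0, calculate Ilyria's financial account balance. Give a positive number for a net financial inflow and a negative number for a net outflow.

Goods balance = 5716.2 - 2596.7 = 3119.5
Services balance = 967.1 - 3042.4 = -2075.3
Trade balance (goods + services) = 3119.5 + (-2075.3) = 1044.2
Net primary income = 1594.9 - 1319.3 = 275.6
Net secondary income = -263.6
Current account = 1044.2 + 275.6 + (-263.6) = 1056.2
Financial account = -(1056.2 + 16.3 + 176.8) = -1249.3

-1249.3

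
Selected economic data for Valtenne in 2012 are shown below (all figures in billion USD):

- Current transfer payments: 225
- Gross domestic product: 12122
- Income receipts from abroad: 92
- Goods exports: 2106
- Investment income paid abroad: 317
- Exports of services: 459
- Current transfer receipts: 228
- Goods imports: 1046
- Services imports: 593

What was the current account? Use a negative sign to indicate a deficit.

Goods balance = 2106 - 1046 = 1060
Services balance = 459 - 593 = -134
Trade balance (goods + services) = 1060 + (-134) = 926
Net primary income = 92 - 317 = -225
Net secondary income = 228 - 225 = 3
Current account = 926 + (-225) + 3 = 704

704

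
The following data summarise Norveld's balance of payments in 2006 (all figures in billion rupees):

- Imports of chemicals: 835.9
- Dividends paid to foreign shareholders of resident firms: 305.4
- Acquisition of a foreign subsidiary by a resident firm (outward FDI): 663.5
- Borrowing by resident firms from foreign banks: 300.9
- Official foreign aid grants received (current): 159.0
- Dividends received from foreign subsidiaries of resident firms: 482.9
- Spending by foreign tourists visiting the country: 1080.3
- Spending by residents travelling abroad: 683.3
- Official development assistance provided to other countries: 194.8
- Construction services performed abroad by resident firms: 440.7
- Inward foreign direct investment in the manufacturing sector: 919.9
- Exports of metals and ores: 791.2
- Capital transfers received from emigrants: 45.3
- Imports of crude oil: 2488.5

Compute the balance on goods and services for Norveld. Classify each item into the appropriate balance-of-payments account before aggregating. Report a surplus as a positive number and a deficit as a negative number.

-1695.5

Goods: -835.9 - 2488.5 + 791.2 = -2533.2
Services: 440.7 - 683.3 + 1080.3 = 837.7
Trade balance = -2533.2 + 837.7 = -1695.5
(Excluded from the trade balance — primary income: dividends paid to foreign shareholders of resident firms 305.4, dividends received from foreign subsidiaries of resident firms 482.9; financial account: acquisition of a foreign subsidiary by a resident firm (outward FDI) 663.5, borrowing by resident firms from foreign banks 300.9, inward foreign direct investment in the manufacturing sector 919.9; secondary income: official foreign aid grants received (current) 159.0, official development assistance provided to other countries 194.8; capital account: capital transfers received from emigrants 45.3.)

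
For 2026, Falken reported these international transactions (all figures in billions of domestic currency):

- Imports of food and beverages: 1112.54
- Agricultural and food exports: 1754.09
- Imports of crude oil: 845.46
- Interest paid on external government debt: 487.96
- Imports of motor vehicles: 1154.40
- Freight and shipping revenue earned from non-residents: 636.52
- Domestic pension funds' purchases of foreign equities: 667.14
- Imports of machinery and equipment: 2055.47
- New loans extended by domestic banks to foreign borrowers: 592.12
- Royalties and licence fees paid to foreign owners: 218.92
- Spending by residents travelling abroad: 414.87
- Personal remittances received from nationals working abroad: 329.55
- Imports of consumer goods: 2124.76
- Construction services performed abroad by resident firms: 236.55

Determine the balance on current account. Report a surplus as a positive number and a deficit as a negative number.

Goods: -2124.76 - 1112.54 - 845.46 - 2055.47 + 1754.09 - 1154.40 = -5538.54
Services: 236.55 + 636.52 - 218.92 - 414.87 = 239.28
Primary income: -487.96
Secondary income: 329.55
Current account = (-5538.54) + 239.28 + (-487.96) + 329.55 = -5457.67
(Excluded from the current account — financial account: domestic pension funds' purchases of foreign equities 667.14, new loans extended by domestic banks to foreign borrowers 592.12.)

-5457.67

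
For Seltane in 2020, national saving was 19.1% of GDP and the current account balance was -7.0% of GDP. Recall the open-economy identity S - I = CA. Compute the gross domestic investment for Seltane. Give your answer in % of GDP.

I = S - CA = 19.1 - (-7.0) = 26.1

26.1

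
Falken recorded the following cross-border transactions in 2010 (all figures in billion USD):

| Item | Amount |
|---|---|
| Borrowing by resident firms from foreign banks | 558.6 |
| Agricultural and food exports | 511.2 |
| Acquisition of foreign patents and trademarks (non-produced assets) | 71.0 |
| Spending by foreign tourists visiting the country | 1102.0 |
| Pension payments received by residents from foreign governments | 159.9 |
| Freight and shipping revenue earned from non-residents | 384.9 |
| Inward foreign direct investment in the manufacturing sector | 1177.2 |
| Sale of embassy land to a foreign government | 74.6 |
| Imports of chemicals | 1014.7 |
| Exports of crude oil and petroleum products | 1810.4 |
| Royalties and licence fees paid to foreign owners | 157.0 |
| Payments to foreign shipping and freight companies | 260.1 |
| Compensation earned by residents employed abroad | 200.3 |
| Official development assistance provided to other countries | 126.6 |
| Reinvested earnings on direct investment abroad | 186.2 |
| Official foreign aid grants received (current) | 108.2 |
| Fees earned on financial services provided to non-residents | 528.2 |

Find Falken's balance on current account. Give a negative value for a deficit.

Goods: 1810.4 - 1014.7 + 511.2 = 1306.9
Services: 1102.0 - 157.0 - 260.1 + 384.9 + 528.2 = 1598.0
Primary income: 200.3 + 186.2 = 386.5
Secondary income: 108.2 - 126.6 + 159.9 = 141.5
Current account = 1306.9 + 1598.0 + 386.5 + 141.5 = 3432.9
(Excluded from the current account — financial account: borrowing by resident firms from foreign banks 558.6, inward foreign direct investment in the manufacturing sector 1177.2; capital account: acquisition of foreign patents and trademarks (non-produced assets) 71.0, sale of embassy land to a foreign government 74.6.)

3432.9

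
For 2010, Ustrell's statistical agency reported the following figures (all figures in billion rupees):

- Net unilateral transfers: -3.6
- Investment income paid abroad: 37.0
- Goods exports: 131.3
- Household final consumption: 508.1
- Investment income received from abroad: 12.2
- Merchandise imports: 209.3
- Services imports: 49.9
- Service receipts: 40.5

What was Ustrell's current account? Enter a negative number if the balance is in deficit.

Goods balance = 131.3 - 209.3 = -78.0
Services balance = 40.5 - 49.9 = -9.4
Trade balance (goods + services) = -78.0 + (-9.4) = -87.4
Net primary income = 12.2 - 37.0 = -24.8
Net secondary income = -3.6
Current account = -87.4 + (-24.8) + (-3.6) = -115.8

-115.8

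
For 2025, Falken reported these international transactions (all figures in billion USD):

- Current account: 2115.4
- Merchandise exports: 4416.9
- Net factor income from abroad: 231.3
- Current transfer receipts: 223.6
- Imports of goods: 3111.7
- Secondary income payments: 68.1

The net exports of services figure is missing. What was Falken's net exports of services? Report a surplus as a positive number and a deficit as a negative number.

Current account = goods balance + services balance + net primary income + net secondary income
Sum of the known components = 1692.0
Net exports of services = CA - (known components) = 2115.4 - 1692.0 = 423.4

423.4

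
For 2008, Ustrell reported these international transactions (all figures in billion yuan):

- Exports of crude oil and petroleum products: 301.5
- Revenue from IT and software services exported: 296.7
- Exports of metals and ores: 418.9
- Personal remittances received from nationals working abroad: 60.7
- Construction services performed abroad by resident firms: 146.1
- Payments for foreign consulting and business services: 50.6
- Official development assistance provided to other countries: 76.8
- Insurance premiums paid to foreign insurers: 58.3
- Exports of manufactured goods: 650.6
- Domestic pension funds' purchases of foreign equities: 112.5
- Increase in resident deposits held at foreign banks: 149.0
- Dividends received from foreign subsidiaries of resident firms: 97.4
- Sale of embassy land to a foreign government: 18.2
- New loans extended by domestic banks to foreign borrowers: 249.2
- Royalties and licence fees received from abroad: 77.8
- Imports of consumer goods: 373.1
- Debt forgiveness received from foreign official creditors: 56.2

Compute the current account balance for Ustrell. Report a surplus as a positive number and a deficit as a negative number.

Goods: 301.5 - 373.1 + 650.6 + 418.9 = 997.9
Services: -58.3 + 296.7 + 77.8 - 50.6 + 146.1 = 411.7
Primary income: 97.4
Secondary income: 60.7 - 76.8 = -16.1
Current account = 997.9 + 411.7 + 97.4 + (-16.1) = 1490.9
(Excluded from the current account — financial account: domestic pension funds' purchases of foreign equities 112.5, increase in resident deposits held at foreign banks 149.0, new loans extended by domestic banks to foreign borrowers 249.2; capital account: sale of embassy land to a foreign government 18.2, debt forgiveness received from foreign official creditors 56.2.)

1490.9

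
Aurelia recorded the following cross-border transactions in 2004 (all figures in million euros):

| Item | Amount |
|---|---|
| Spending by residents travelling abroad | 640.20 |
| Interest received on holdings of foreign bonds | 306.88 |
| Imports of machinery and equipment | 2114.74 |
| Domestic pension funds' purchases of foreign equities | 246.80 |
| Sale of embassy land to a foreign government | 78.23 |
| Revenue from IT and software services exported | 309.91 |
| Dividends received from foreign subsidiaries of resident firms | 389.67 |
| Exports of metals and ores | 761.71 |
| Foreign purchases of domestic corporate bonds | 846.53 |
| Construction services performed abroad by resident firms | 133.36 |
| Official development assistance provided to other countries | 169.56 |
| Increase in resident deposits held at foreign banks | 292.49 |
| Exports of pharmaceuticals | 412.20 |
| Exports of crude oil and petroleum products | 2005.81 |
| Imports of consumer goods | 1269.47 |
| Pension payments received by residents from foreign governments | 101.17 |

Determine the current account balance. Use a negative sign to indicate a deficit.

226.74

Goods: 2005.81 + 412.20 - 1269.47 + 761.71 - 2114.74 = -204.49
Services: 133.36 - 640.20 + 309.91 = -196.93
Primary income: 306.88 + 389.67 = 696.55
Secondary income: -169.56 + 101.17 = -68.39
Current account = (-204.49) + (-196.93) + 696.55 + (-68.39) = 226.74
(Excluded from the current account — financial account: domestic pension funds' purchases of foreign equities 246.80, foreign purchases of domestic corporate bonds 846.53, increase in resident deposits held at foreign banks 292.49; capital account: sale of embassy land to a foreign government 78.23.)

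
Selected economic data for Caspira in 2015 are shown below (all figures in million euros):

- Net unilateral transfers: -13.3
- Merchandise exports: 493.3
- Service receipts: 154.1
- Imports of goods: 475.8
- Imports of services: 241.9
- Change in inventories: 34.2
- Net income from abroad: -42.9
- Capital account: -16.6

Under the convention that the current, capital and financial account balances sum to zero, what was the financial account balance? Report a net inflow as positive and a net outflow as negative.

143.1

Goods balance = 493.3 - 475.8 = 17.5
Services balance = 154.1 - 241.9 = -87.8
Trade balance (goods + services) = 17.5 + (-87.8) = -70.3
Net primary income = -42.9
Net secondary income = -13.3
Current account = -70.3 + (-42.9) + (-13.3) = -126.5
Financial account = -(-126.5 + (-16.6)) = 143.1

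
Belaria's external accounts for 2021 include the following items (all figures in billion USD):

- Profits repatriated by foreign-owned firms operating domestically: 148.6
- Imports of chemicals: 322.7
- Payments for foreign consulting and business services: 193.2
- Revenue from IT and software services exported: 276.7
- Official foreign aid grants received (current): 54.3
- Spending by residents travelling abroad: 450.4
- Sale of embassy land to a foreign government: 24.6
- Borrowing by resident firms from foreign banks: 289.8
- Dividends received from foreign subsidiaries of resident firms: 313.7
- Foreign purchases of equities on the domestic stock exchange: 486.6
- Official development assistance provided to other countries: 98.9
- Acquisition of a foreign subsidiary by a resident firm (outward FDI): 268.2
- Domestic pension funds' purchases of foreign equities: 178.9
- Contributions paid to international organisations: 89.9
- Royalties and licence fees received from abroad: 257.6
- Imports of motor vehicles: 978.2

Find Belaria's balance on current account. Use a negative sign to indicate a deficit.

Goods: -978.2 - 322.7 = -1300.9
Services: 257.6 + 276.7 - 450.4 - 193.2 = -109.3
Primary income: 313.7 - 148.6 = 165.1
Secondary income: -98.9 - 89.9 + 54.3 = -134.5
Current account = (-1300.9) + (-109.3) + 165.1 + (-134.5) = -1379.6
(Excluded from the current account — capital account: sale of embassy land to a foreign government 24.6; financial account: borrowing by resident firms from foreign banks 289.8, foreign purchases of equities on the domestic stock exchange 486.6, acquisition of a foreign subsidiary by a resident firm (outward FDI) 268.2, domestic pension funds' purchases of foreign equities 178.9.)

-1379.6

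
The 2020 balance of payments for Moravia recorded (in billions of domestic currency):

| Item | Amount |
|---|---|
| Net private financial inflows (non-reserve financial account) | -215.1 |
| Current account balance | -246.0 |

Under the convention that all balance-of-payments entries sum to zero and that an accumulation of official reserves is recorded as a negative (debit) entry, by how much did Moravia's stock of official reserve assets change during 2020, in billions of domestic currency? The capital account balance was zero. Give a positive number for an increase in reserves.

Official reserve transactions balance = -((-246.0) + (-215.1)) = 461.1
An accumulation of reserves is recorded as a debit (negative entry), so the change in the stock of reserves is the negative of that balance.
Change in official reserves = -(461.1) = -461.1

-461.1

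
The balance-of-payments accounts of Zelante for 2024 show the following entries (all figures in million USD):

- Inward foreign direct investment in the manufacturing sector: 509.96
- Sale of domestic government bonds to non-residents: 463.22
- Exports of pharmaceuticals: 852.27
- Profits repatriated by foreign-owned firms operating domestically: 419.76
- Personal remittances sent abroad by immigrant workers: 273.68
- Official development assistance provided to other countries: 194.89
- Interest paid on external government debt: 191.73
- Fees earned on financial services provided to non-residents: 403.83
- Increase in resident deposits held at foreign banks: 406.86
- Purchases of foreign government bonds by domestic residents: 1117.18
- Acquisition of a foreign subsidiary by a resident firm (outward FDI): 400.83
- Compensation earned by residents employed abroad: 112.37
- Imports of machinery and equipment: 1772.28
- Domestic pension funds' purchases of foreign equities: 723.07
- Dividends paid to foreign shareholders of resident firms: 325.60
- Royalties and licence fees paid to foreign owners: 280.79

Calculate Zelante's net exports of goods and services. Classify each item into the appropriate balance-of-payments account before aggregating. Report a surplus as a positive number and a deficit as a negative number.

-796.97

Goods: 852.27 - 1772.28 = -920.01
Services: -280.79 + 403.83 = 123.04
Trade balance = -920.01 + 123.04 = -796.97
(Excluded from the trade balance — financial account: inward foreign direct investment in the manufacturing sector 509.96, sale of domestic government bonds to non-residents 463.22, increase in resident deposits held at foreign banks 406.86, purchases of foreign government bonds by domestic residents 1117.18, acquisition of a foreign subsidiary by a resident firm (outward FDI) 400.83, domestic pension funds' purchases of foreign equities 723.07; primary income: profits repatriated by foreign-owned firms operating domestically 419.76, interest paid on external government debt 191.73, compensation earned by residents employed abroad 112.37, dividends paid to foreign shareholders of resident firms 325.60; secondary income: personal remittances sent abroad by immigrant workers 273.68, official development assistance provided to other countries 194.89.)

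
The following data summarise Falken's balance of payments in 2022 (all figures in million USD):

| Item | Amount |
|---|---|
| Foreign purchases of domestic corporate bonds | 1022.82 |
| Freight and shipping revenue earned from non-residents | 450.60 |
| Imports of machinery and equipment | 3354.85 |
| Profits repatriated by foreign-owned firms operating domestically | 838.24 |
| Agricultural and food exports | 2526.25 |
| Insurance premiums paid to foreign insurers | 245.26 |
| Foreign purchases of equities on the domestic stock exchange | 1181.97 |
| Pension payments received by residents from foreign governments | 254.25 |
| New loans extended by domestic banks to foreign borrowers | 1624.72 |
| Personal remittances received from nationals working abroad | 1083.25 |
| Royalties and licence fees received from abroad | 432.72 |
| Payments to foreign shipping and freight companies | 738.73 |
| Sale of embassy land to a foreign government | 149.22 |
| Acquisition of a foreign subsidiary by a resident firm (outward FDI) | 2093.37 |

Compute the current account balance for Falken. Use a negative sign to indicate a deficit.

Goods: -3354.85 + 2526.25 = -828.60
Services: 432.72 - 738.73 - 245.26 + 450.60 = -100.67
Primary income: -838.24
Secondary income: 1083.25 + 254.25 = 1337.50
Current account = (-828.60) + (-100.67) + (-838.24) + 1337.50 = -430.01
(Excluded from the current account — financial account: foreign purchases of domestic corporate bonds 1022.82, foreign purchases of equities on the domestic stock exchange 1181.97, new loans extended by domestic banks to foreign borrowers 1624.72, acquisition of a foreign subsidiary by a resident firm (outward FDI) 2093.37; capital account: sale of embassy land to a foreign government 149.22.)

-430.01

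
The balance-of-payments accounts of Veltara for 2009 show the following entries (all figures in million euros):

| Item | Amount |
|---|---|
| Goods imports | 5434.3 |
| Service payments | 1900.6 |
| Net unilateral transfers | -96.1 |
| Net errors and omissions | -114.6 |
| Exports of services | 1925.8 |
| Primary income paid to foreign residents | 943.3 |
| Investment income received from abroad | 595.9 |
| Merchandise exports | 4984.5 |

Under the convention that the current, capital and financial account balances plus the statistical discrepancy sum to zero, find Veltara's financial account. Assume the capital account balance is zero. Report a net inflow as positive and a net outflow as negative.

982.7

Goods balance = 4984.5 - 5434.3 = -449.8
Services balance = 1925.8 - 1900.6 = 25.2
Trade balance (goods + services) = -449.8 + 25.2 = -424.6
Net primary income = 595.9 - 943.3 = -347.4
Net secondary income = -96.1
Current account = -424.6 + (-347.4) + (-96.1) = -868.1
Financial account = -(-868.1 + (-114.6)) = 982.7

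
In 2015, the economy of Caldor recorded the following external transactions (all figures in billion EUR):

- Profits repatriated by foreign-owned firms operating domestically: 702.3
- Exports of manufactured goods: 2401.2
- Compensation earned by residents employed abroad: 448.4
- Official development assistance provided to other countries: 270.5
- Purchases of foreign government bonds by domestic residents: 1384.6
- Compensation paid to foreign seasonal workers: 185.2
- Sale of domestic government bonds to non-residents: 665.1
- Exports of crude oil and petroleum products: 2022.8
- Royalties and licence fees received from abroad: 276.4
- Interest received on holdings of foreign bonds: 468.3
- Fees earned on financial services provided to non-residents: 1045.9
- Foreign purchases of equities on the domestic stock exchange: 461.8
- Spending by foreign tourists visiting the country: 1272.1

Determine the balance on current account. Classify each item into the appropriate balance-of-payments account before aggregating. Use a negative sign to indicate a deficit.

Goods: 2401.2 + 2022.8 = 4424.0
Services: 1045.9 + 1272.1 + 276.4 = 2594.4
Primary income: 468.3 + 448.4 - 185.2 - 702.3 = 29.2
Secondary income: -270.5
Current account = 4424.0 + 2594.4 + 29.2 + (-270.5) = 6777.1
(Excluded from the current account — financial account: purchases of foreign government bonds by domestic residents 1384.6, sale of domestic government bonds to non-residents 665.1, foreign purchases of equities on the domestic stock exchange 461.8.)

6777.1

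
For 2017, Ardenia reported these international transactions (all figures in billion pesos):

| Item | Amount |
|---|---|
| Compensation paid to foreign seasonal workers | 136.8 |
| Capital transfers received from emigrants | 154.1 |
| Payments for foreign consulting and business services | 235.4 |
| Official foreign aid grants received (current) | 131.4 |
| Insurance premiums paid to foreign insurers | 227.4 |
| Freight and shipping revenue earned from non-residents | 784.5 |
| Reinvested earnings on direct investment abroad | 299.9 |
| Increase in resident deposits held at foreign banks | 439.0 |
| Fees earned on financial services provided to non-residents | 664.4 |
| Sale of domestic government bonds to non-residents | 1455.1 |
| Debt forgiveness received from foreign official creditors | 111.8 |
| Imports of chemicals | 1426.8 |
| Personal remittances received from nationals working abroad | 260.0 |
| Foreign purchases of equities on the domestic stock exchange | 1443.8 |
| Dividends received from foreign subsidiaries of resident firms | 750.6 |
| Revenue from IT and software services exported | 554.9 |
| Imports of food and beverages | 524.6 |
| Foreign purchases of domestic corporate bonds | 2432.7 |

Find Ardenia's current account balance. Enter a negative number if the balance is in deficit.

Goods: -524.6 - 1426.8 = -1951.4
Services: 664.4 + 784.5 - 227.4 + 554.9 - 235.4 = 1541.0
Primary income: 750.6 + 299.9 - 136.8 = 913.7
Secondary income: 260.0 + 131.4 = 391.4
Current account = (-1951.4) + 1541.0 + 913.7 + 391.4 = 894.7
(Excluded from the current account — capital account: capital transfers received from emigrants 154.1, debt forgiveness received from foreign official creditors 111.8; financial account: increase in resident deposits held at foreign banks 439.0, sale of domestic government bonds to non-residents 1455.1, foreign purchases of equities on the domestic stock exchange 1443.8, foreign purchases of domestic corporate bonds 2432.7.)

894.7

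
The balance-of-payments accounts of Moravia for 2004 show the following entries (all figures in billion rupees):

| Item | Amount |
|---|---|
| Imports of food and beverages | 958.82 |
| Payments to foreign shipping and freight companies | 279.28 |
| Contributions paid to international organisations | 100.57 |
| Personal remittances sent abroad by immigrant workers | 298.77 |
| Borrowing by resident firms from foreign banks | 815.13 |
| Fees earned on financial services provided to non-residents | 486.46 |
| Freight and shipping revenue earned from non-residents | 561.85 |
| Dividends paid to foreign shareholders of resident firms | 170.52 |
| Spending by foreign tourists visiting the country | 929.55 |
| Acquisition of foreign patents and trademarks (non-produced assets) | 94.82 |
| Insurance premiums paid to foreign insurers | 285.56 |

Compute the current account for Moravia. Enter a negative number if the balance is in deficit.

Goods: -958.82
Services: 561.85 - 279.28 - 285.56 + 929.55 + 486.46 = 1413.02
Primary income: -170.52
Secondary income: -100.57 - 298.77 = -399.34
Current account = (-958.82) + 1413.02 + (-170.52) + (-399.34) = -115.66
(Excluded from the current account — financial account: borrowing by resident firms from foreign banks 815.13; capital account: acquisition of foreign patents and trademarks (non-produced assets) 94.82.)

-115.66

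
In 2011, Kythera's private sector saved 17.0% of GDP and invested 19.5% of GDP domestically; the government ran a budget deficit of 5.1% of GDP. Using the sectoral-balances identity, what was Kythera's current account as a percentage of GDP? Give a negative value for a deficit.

By the sectoral-balances identity, CA = (S_private - I) + (T - G).
Private balance = 17.0 - 19.5 = -2.5
Government balance (T - G) = -5.1
CA = -2.5 + (-5.1) = -7.6

-7.6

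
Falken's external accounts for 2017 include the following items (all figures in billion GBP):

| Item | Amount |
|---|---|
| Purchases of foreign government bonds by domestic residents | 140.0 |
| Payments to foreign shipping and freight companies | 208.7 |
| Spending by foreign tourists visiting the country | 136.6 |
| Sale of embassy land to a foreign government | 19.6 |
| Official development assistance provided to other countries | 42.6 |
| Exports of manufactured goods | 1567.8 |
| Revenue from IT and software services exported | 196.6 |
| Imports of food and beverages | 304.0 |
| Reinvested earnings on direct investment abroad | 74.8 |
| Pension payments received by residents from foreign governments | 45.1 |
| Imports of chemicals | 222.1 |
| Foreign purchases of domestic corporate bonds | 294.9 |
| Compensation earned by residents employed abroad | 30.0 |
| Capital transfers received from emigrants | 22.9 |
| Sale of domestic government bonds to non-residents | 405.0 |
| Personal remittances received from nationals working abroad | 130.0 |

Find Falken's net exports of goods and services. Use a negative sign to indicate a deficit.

Goods: -304.0 - 222.1 + 1567.8 = 1041.7
Services: 136.6 - 208.7 + 196.6 = 124.5
Trade balance = 1041.7 + 124.5 = 1166.2
(Excluded from the trade balance — financial account: purchases of foreign government bonds by domestic residents 140.0, foreign purchases of domestic corporate bonds 294.9, sale of domestic government bonds to non-residents 405.0; capital account: sale of embassy land to a foreign government 19.6, capital transfers received from emigrants 22.9; secondary income: official development assistance provided to other countries 42.6, pension payments received by residents from foreign governments 45.1, personal remittances received from nationals working abroad 130.0; primary income: reinvested earnings on direct investment abroad 74.8, compensation earned by residents employed abroad 30.0.)

1166.2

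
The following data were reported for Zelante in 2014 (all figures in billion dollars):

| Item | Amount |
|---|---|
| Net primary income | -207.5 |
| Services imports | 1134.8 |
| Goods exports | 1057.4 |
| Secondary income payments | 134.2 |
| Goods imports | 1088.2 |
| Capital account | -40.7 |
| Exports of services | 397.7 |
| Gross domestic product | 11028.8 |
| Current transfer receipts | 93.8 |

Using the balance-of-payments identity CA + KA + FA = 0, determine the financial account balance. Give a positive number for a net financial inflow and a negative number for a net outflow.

1056.5

Goods balance = 1057.4 - 1088.2 = -30.8
Services balance = 397.7 - 1134.8 = -737.1
Trade balance (goods + services) = -30.8 + (-737.1) = -767.9
Net primary income = -207.5
Net secondary income = 93.8 - 134.2 = -40.4
Current account = -767.9 + (-207.5) + (-40.4) = -1015.8
Financial account = -(-1015.8 + (-40.7)) = 1056.5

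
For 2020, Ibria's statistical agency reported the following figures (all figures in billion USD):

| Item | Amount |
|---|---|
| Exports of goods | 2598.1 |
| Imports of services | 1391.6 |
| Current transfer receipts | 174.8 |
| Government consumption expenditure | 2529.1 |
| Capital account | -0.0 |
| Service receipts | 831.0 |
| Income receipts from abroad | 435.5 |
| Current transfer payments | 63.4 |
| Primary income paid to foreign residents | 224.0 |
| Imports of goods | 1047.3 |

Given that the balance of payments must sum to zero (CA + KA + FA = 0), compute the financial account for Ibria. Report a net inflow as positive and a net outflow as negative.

Goods balance = 2598.1 - 1047.3 = 1550.8
Services balance = 831.0 - 1391.6 = -560.6
Trade balance (goods + services) = 1550.8 + (-560.6) = 990.2
Net primary income = 435.5 - 224.0 = 211.5
Net secondary income = 174.8 - 63.4 = 111.4
Current account = 990.2 + 211.5 + 111.4 = 1313.1
Financial account = -(1313.1 + -0.0) = -1313.1

-1313.1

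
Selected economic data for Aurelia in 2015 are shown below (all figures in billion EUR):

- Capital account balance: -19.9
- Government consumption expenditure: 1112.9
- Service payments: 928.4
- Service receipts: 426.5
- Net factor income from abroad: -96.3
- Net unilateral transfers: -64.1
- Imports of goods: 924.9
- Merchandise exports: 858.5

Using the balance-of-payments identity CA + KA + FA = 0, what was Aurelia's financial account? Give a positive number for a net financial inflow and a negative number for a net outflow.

Goods balance = 858.5 - 924.9 = -66.4
Services balance = 426.5 - 928.4 = -501.9
Trade balance (goods + services) = -66.4 + (-501.9) = -568.3
Net primary income = -96.3
Net secondary income = -64.1
Current account = -568.3 + (-96.3) + (-64.1) = -728.7
Financial account = -(-728.7 + (-19.9)) = 748.6

748.6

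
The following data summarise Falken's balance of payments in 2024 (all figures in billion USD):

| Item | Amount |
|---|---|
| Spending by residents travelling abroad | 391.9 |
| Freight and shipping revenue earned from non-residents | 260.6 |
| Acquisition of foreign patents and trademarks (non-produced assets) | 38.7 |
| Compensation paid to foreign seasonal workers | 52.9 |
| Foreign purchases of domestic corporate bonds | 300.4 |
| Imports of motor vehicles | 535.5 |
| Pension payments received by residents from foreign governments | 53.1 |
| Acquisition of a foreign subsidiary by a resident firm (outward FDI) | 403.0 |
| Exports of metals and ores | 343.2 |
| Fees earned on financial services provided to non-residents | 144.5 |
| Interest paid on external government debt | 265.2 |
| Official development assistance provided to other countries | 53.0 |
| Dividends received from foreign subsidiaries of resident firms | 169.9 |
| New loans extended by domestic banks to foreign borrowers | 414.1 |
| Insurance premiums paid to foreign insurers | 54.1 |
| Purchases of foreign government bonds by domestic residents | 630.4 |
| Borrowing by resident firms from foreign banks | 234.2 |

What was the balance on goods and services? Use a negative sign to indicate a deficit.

Goods: 343.2 - 535.5 = -192.3
Services: 260.6 - 54.1 - 391.9 + 144.5 = -40.9
Trade balance = -192.3 + (-40.9) = -233.2
(Excluded from the trade balance — capital account: acquisition of foreign patents and trademarks (non-produced assets) 38.7; primary income: compensation paid to foreign seasonal workers 52.9, interest paid on external government debt 265.2, dividends received from foreign subsidiaries of resident firms 169.9; financial account: foreign purchases of domestic corporate bonds 300.4, acquisition of a foreign subsidiary by a resident firm (outward FDI) 403.0, new loans extended by domestic banks to foreign borrowers 414.1, purchases of foreign government bonds by domestic residents 630.4, borrowing by resident firms from foreign banks 234.2; secondary income: pension payments received by residents from foreign governments 53.1, official development assistance provided to other countries 53.0.)

-233.2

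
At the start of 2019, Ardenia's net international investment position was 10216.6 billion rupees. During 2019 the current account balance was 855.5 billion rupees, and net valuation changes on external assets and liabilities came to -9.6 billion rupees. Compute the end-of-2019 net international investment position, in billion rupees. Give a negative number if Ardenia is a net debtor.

Change in NIIP = current account + net valuation change = 855.5 + (-9.6) = 845.9
End-of-year NIIP = 10216.6 + 845.9 = 11062.5

11062.5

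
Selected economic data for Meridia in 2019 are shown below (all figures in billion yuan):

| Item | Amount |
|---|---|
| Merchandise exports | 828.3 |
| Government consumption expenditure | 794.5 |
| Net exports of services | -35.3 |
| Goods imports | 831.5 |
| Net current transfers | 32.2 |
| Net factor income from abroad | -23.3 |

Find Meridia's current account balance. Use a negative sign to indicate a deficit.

-29.6

Goods balance = 828.3 - 831.5 = -3.2
Services balance = -35.3
Trade balance (goods + services) = -3.2 + (-35.3) = -38.5
Net primary income = -23.3
Net secondary income = 32.2
Current account = -38.5 + (-23.3) + 32.2 = -29.6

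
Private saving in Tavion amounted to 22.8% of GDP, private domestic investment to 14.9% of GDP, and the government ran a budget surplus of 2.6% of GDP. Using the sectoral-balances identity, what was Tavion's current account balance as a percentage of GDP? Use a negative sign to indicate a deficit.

By the sectoral-balances identity, CA = (S_private - I) + (T - G).
Private balance = 22.8 - 14.9 = 7.9
Government balance (T - G) = 2.6
CA = 7.9 + 2.6 = 10.5

10.5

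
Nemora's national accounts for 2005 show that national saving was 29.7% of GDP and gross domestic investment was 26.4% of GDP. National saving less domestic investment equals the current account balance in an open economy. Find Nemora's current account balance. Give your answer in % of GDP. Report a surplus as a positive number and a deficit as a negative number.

S - I = CA (net lending to the rest of the world).
CA = S - I = 29.7 - 26.4 = 3.3

3.3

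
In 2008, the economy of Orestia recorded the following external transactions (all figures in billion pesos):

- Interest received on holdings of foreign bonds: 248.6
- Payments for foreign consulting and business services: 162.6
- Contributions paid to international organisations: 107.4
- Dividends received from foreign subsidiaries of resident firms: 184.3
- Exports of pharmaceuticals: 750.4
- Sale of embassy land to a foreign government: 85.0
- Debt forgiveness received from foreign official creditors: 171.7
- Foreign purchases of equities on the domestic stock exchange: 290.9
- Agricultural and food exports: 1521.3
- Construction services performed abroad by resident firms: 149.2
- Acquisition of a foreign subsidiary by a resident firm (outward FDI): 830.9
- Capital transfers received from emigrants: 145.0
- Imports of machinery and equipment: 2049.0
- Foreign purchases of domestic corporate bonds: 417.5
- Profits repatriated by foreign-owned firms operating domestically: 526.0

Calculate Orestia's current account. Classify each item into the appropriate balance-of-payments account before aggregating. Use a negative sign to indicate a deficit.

Goods: 750.4 - 2049.0 + 1521.3 = 222.7
Services: 149.2 - 162.6 = -13.4
Primary income: -526.0 + 184.3 + 248.6 = -93.1
Secondary income: -107.4
Current account = 222.7 + (-13.4) + (-93.1) + (-107.4) = 8.8
(Excluded from the current account — capital account: sale of embassy land to a foreign government 85.0, debt forgiveness received from foreign official creditors 171.7, capital transfers received from emigrants 145.0; financial account: foreign purchases of equities on the domestic stock exchange 290.9, acquisition of a foreign subsidiary by a resident firm (outward FDI) 830.9, foreign purchases of domestic corporate bonds 417.5.)

8.8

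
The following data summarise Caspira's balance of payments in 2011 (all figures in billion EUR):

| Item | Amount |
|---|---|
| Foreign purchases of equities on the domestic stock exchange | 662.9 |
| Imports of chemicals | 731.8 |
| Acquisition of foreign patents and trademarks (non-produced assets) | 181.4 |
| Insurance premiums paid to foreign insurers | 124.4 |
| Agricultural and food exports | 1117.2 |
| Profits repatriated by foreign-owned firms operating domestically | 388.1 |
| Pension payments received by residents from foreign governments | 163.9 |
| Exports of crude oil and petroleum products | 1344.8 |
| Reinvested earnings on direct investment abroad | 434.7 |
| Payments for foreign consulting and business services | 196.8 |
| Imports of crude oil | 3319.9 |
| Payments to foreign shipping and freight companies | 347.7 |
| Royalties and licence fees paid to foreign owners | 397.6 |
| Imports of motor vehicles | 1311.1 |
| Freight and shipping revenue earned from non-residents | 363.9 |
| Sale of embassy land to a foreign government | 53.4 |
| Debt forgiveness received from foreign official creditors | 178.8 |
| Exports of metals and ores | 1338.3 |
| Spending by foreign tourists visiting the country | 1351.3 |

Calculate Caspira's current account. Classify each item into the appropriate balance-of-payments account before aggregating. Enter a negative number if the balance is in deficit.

Goods: -3319.9 - 1311.1 - 731.8 + 1117.2 + 1344.8 + 1338.3 = -1562.5
Services: -397.6 + 1351.3 - 124.4 - 347.7 + 363.9 - 196.8 = 648.7
Primary income: 434.7 - 388.1 = 46.6
Secondary income: 163.9
Current account = (-1562.5) + 648.7 + 46.6 + 163.9 = -703.3
(Excluded from the current account — financial account: foreign purchases of equities on the domestic stock exchange 662.9; capital account: acquisition of foreign patents and trademarks (non-produced assets) 181.4, sale of embassy land to a foreign government 53.4, debt forgiveness received from foreign official creditors 178.8.)

-703.3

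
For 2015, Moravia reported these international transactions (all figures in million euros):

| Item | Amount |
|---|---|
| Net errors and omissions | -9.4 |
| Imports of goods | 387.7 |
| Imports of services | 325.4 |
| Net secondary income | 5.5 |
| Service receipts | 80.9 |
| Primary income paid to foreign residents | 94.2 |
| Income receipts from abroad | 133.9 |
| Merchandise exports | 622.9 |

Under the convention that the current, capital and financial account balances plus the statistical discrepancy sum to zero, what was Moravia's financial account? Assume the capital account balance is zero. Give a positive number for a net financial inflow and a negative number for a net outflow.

-26.5

Goods balance = 622.9 - 387.7 = 235.2
Services balance = 80.9 - 325.4 = -244.5
Trade balance (goods + services) = 235.2 + (-244.5) = -9.3
Net primary income = 133.9 - 94.2 = 39.7
Net secondary income = 5.5
Current account = -9.3 + 39.7 + 5.5 = 35.9
Financial account = -(35.9 + (-9.4)) = -26.5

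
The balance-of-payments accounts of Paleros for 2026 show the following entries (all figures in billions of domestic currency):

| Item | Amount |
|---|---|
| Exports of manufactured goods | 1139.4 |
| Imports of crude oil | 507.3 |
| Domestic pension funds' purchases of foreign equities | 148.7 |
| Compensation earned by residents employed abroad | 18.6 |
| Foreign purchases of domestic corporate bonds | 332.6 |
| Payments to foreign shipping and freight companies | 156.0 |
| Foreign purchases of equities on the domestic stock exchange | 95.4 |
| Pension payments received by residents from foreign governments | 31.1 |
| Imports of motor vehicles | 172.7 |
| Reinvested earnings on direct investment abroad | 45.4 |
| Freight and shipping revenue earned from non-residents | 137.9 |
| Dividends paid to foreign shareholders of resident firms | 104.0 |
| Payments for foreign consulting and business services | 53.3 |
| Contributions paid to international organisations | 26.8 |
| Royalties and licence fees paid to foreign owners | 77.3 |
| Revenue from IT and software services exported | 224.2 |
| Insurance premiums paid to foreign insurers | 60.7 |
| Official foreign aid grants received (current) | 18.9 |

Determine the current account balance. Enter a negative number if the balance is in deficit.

Goods: -507.3 + 1139.4 - 172.7 = 459.4
Services: -156.0 - 77.3 + 137.9 - 60.7 - 53.3 + 224.2 = 14.8
Primary income: 18.6 + 45.4 - 104.0 = -40.0
Secondary income: -26.8 + 18.9 + 31.1 = 23.2
Current account = 459.4 + 14.8 + (-40.0) + 23.2 = 457.4
(Excluded from the current account — financial account: domestic pension funds' purchases of foreign equities 148.7, foreign purchases of domestic corporate bonds 332.6, foreign purchases of equities on the domestic stock exchange 95.4.)

457.4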